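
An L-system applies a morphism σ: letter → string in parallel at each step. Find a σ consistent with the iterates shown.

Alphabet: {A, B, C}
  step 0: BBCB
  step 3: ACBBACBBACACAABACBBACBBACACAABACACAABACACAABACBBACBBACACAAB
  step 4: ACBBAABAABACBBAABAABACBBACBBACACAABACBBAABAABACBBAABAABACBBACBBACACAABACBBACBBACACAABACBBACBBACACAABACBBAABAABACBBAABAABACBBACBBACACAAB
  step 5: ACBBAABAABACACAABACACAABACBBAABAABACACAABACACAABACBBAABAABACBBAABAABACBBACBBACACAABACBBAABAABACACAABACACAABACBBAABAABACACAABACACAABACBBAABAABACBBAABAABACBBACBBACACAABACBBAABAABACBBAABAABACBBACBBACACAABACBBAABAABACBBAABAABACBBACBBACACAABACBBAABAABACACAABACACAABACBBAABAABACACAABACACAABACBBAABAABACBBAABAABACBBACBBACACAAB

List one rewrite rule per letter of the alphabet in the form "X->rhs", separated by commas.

  step 4 ⇒ step 5: ACBBAABAABACBBAABAABACBBACBBACACAABACBBAABAABACBBAABAABACBBACBBACACAABACBBACBBACACAABACBBACBBACACAABACBBAABAABACBBAABAABACBBACBBACACAAB ⇒ AC·BB·AAB·AAB·AC·AC·AAB·AC·AC·AAB·AC·BB·AAB·AAB·AC·AC·AAB·AC·AC·AAB·AC·BB·AAB·AAB·AC·BB·AAB·AAB·AC·BB·AC·BB·AC·AC·AAB·AC·BB·AAB·AAB·AC·AC·AAB·AC·AC·AAB·AC·BB·AAB·AAB·AC·AC·AAB·AC·AC·AAB·AC·BB·AAB·AAB·AC·BB·AAB·AAB·AC·BB·AC·BB·AC·AC·AAB·AC·BB·AAB·AAB·AC·BB·AAB·AAB·AC·BB·AC·BB·AC·AC·AAB·AC·BB·AAB·AAB·AC·BB·AAB·AAB·AC·BB·AC·BB·AC·AC·AAB·AC·BB·AAB·AAB·AC·AC·AAB·AC·AC·AAB·AC·BB·AAB·AAB·AC·AC·AAB·AC·AC·AAB·AC·BB·AAB·AAB·AC·BB·AAB·AAB·AC·BB·AC·BB·AC·AC·AAB
    A ↦ AC
    B ↦ AAB
    C ↦ BB

A->AC, B->AAB, C->BB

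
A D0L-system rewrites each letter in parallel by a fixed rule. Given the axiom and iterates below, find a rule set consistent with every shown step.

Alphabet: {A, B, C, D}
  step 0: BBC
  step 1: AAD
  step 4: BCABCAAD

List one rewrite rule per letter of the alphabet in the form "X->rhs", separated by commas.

  step 0 ⇒ step 1: BBC ⇒ A·A·D
    B ↦ A
    C ↦ D
    A ↦ BC  (constrained at step 1)
    D ↦ A  (constrained at step 1)

A->BC, B->A, C->D, D->A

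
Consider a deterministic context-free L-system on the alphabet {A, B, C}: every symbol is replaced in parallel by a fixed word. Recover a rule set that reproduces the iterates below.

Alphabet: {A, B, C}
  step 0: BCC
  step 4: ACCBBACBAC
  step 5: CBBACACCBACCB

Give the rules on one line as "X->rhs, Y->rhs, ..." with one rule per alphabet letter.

  step 4 ⇒ step 5: ACCBBACBAC ⇒ C·B·B·AC·AC·C·B·AC·C·B
    A ↦ C
    B ↦ AC
    C ↦ B

A->C, B->AC, C->B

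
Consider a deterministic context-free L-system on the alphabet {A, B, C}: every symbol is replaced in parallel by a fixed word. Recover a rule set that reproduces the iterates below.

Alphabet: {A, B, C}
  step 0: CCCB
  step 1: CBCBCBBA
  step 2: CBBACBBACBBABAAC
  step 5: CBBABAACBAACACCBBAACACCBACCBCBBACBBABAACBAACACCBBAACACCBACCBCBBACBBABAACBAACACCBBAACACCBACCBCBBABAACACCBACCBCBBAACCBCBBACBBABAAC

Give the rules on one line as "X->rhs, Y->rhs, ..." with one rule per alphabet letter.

  step 1 ⇒ step 2: CBCBCBBA ⇒ CB·BA·CB·BA·CB·BA·BA·AC
    A ↦ AC
    B ↦ BA
    C ↦ CB

A->AC, B->BA, C->CB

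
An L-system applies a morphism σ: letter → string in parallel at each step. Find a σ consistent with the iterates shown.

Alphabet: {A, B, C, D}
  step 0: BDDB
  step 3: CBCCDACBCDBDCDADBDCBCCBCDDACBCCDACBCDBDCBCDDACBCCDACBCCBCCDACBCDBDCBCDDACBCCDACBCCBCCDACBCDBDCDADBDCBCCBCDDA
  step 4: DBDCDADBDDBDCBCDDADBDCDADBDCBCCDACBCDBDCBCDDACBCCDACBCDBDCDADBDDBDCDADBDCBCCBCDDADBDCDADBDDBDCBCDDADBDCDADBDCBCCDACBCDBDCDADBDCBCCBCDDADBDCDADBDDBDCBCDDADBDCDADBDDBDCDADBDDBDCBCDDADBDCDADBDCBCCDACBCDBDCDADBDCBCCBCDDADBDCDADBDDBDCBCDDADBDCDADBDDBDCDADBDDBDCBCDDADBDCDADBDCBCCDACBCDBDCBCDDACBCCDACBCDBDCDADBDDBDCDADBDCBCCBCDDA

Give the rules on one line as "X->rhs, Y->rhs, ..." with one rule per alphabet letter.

  step 3 ⇒ step 4: CBCCDACBCDBDCDADBDCBCCBCDDACBCCDACBCDBDCBCDDACBCCDACBCCBCCDACBCDBDCBCDDACBCCDACBCCBCCDACBCDBDCDADBDCBCCBCDDA ⇒ DBD·CDA·DBD·DBD·CBC·DDA·DBD·CDA·DBD·CBC·CDA·CBC·DBD·CBC·DDA·CBC·CDA·CBC·DBD·CDA·DBD·DBD·CDA·DBD·CBC·CBC·DDA·DBD·CDA·DBD·DBD·CBC·DDA·DBD·CDA·DBD·CBC·CDA·CBC·DBD·CDA·DBD·CBC·CBC·DDA·DBD·CDA·DBD·DBD·CBC·DDA·DBD·CDA·DBD·DBD·CDA·DBD·DBD·CBC·DDA·DBD·CDA·DBD·CBC·CDA·CBC·DBD·CDA·DBD·CBC·CBC·DDA·DBD·CDA·DBD·DBD·CBC·DDA·DBD·CDA·DBD·DBD·CDA·DBD·DBD·CBC·DDA·DBD·CDA·DBD·CBC·CDA·CBC·DBD·CBC·DDA·CBC·CDA·CBC·DBD·CDA·DBD·DBD·CDA·DBD·CBC·CBC·DDA
    A ↦ DDA
    B ↦ CDA
    C ↦ DBD
    D ↦ CBC

A->DDA, B->CDA, C->DBD, D->CBC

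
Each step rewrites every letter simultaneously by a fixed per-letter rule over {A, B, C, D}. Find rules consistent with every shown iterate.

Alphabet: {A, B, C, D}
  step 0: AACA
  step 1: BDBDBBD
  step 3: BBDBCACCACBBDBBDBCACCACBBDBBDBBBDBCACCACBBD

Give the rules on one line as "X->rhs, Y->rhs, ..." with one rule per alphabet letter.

A->BD, B->CAC, C->B, D->BBD

  step 0 ⇒ step 1: AACA ⇒ BD·BD·B·BD
    A ↦ BD
    C ↦ B
    B ↦ CAC  (constrained at step 1)
    D ↦ BBD  (constrained at step 1)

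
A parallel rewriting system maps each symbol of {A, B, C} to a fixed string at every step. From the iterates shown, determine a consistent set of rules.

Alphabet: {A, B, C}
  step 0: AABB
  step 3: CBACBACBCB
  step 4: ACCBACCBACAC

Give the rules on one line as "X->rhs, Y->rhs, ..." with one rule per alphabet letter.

A->CB, B->C, C->A

  step 3 ⇒ step 4: CBACBACBCB ⇒ A·C·CB·A·C·CB·A·C·A·C
    A ↦ CB
    B ↦ C
    C ↦ A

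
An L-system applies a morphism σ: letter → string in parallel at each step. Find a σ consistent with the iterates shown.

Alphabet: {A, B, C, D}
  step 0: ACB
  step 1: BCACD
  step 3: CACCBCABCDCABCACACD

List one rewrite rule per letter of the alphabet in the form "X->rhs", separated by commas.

A->B, B->CD, C->CA, D->CCB

  step 0 ⇒ step 1: ACB ⇒ B·CA·CD
    A ↦ B
    B ↦ CD
    C ↦ CA
    D ↦ CCB  (constrained at step 1)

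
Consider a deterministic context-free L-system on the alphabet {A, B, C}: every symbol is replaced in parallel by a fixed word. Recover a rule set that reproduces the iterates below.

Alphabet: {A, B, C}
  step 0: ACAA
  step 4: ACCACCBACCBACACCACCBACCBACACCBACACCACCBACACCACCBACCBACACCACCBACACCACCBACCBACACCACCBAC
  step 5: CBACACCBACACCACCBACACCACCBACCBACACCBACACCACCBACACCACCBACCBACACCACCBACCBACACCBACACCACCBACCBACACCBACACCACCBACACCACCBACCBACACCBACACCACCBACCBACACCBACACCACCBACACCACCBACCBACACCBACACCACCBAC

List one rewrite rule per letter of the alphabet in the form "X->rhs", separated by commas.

A->CB, B->CAC, C->AC

  step 4 ⇒ step 5: ACCACCBACCBACACCACCBACCBACACCBACACCACCBACACCACCBACCBACACCACCBACACCACCBACCBACACCACCBAC ⇒ CB·AC·AC·CB·AC·AC·CAC·CB·AC·AC·CAC·CB·AC·CB·AC·AC·CB·AC·AC·CAC·CB·AC·AC·CAC·CB·AC·CB·AC·AC·CAC·CB·AC·CB·AC·AC·CB·AC·AC·CAC·CB·AC·CB·AC·AC·CB·AC·AC·CAC·CB·AC·AC·CAC·CB·AC·CB·AC·AC·CB·AC·AC·CAC·CB·AC·CB·AC·AC·CB·AC·AC·CAC·CB·AC·AC·CAC·CB·AC·CB·AC·AC·CB·AC·AC·CAC·CB·AC
    A ↦ CB
    B ↦ CAC
    C ↦ AC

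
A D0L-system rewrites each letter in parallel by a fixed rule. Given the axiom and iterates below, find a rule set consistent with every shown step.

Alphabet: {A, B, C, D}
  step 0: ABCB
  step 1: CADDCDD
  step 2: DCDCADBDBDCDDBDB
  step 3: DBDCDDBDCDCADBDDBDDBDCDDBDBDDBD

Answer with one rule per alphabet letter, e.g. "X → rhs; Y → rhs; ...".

  step 2 ⇒ step 3: DCDCADBDBDCDDBDB ⇒ DB·DCD·DB·DCD·CA·DB·D·DB·D·DB·DCD·DB·DB·D·DB·D
    A ↦ CA
    B ↦ D
    C ↦ DCD
    D ↦ DB

A->CA, B->D, C->DCD, D->DB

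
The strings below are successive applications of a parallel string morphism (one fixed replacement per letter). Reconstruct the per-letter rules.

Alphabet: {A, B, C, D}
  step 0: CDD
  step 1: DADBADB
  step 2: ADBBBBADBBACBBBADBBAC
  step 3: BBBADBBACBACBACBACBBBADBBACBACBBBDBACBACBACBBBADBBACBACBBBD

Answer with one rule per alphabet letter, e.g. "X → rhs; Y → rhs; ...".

A->BBB, B->BAC, C->D, D->ADB

  step 2 ⇒ step 3: ADBBBBADBBACBBBADBBAC ⇒ BBB·ADB·BAC·BAC·BAC·BAC·BBB·ADB·BAC·BAC·BBB·D·BAC·BAC·BAC·BBB·ADB·BAC·BAC·BBB·D
    A ↦ BBB
    B ↦ BAC
    C ↦ D
    D ↦ ADB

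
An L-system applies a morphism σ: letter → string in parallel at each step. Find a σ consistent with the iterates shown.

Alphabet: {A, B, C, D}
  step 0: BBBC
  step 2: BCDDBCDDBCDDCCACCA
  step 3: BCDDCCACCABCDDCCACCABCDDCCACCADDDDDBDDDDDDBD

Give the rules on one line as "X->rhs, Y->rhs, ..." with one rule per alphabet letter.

  step 2 ⇒ step 3: BCDDBCDDBCDDCCACCA ⇒ BC·DD·CCA·CCA·BC·DD·CCA·CCA·BC·DD·CCA·CCA·DD·DD·DBD·DD·DD·DBD
    A ↦ DBD
    B ↦ BC
    C ↦ DD
    D ↦ CCA

A->DBD, B->BC, C->DD, D->CCA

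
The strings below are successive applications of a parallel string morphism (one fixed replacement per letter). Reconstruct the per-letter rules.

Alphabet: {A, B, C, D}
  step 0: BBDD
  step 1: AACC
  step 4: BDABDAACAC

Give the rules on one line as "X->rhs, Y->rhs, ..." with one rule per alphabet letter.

A->BD, B->A, C->A, D->C

  step 0 ⇒ step 1: BBDD ⇒ A·A·C·C
    B ↦ A
    D ↦ C
    A ↦ BD  (constrained at step 1)
    C ↦ A  (constrained at step 1)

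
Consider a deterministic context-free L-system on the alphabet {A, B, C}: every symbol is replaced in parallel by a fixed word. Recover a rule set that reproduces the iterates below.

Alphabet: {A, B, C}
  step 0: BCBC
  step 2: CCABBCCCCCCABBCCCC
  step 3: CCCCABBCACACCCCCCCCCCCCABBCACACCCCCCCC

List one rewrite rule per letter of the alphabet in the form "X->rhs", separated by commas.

A->ABB, B->CA, C->CC

  step 2 ⇒ step 3: CCABBCCCCCCABBCCCC ⇒ CC·CC·ABB·CA·CA·CC·CC·CC·CC·CC·CC·ABB·CA·CA·CC·CC·CC·CC
    A ↦ ABB
    B ↦ CA
    C ↦ CC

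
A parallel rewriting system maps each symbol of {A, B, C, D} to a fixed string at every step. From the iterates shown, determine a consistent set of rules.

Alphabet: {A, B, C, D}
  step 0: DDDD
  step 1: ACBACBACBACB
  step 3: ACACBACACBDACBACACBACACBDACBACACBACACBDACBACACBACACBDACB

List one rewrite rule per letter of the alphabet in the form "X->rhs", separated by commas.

A->ACA, B->D, C->CB, D->ACB

  step 0 ⇒ step 1: DDDD ⇒ ACB·ACB·ACB·ACB
    D ↦ ACB
    A ↦ ACA  (constrained at step 1)
    B ↦ D  (constrained at step 1)
    C ↦ CB  (constrained at step 1)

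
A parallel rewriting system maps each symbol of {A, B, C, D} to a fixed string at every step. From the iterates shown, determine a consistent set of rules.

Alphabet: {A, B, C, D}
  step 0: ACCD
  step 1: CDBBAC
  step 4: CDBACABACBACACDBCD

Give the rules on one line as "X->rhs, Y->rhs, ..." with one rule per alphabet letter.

  step 0 ⇒ step 1: ACCD ⇒ CD·B·B·AC
    A ↦ CD
    C ↦ B
    D ↦ AC
    B ↦ A  (constrained at step 1)

A->CD, B->A, C->B, D->AC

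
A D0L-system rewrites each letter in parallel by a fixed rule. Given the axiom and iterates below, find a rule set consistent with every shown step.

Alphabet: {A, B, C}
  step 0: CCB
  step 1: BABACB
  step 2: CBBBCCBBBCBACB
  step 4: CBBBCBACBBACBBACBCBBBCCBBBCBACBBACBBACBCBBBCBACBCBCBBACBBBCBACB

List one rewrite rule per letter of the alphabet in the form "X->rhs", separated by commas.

  step 1 ⇒ step 2: BABACB ⇒ CB·BBC·CB·BBC·BA·CB
    A ↦ BBC
    B ↦ CB
    C ↦ BA

A->BBC, B->CB, C->BA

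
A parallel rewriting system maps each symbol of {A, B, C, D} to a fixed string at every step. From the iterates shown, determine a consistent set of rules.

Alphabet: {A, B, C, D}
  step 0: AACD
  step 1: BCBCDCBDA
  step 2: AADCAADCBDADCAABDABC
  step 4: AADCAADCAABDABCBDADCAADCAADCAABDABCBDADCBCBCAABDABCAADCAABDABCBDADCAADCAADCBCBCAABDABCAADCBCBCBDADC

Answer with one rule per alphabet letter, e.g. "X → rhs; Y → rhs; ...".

  step 1 ⇒ step 2: BCBCDCBDA ⇒ AA·DC·AA·DC·BDA·DC·AA·BDA·BC
    A ↦ BC
    B ↦ AA
    C ↦ DC
    D ↦ BDA

A->BC, B->AA, C->DC, D->BDA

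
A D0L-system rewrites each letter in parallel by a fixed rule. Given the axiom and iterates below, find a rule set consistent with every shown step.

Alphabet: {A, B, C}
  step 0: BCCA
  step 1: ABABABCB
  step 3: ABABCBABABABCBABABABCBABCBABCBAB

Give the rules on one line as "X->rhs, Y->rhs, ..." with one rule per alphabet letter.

  step 0 ⇒ step 1: BCCA ⇒ AB·AB·AB·CB
    A ↦ CB
    B ↦ AB
    C ↦ AB

A->CB, B->AB, C->AB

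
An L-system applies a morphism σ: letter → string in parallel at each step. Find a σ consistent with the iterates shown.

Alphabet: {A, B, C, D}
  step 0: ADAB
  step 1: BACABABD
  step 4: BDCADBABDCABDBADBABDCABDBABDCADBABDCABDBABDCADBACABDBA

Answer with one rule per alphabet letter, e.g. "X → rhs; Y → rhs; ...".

A->BA, B->BD, C->D, D->CA

  step 0 ⇒ step 1: ADAB ⇒ BA·CA·BA·BD
    A ↦ BA
    B ↦ BD
    D ↦ CA
    C ↦ D  (constrained at step 1)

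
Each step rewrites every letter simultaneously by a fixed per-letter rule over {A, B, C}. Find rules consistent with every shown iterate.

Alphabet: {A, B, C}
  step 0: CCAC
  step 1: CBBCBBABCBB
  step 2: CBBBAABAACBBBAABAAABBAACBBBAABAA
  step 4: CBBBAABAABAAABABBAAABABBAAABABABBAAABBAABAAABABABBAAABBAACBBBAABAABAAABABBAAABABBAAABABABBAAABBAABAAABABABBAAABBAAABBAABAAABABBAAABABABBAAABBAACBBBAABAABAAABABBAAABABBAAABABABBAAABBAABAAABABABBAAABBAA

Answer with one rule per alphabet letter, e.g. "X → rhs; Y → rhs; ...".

  step 1 ⇒ step 2: CBBCBBABCBB ⇒ CBB·BAA·BAA·CBB·BAA·BAA·AB·BAA·CBB·BAA·BAA
    A ↦ AB
    B ↦ BAA
    C ↦ CBB

A->AB, B->BAA, C->CBB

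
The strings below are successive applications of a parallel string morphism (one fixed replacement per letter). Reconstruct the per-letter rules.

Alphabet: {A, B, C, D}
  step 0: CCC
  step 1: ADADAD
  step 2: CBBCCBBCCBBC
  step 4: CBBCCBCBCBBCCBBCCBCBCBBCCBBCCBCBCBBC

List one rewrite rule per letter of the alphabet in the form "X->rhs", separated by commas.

  step 1 ⇒ step 2: ADADAD ⇒ CB·BC·CB·BC·CB·BC
    A ↦ CB
    D ↦ BC
    B ↦ A  (constrained at step 2)
  step 0 ⇒ step 1: CCC ⇒ AD·AD·AD
    C ↦ AD

A->CB, B->A, C->AD, D->BC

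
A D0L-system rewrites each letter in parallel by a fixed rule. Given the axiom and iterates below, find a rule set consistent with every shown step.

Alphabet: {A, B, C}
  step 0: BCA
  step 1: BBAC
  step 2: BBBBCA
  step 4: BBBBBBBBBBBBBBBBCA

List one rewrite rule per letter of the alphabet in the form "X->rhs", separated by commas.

A->C, B->BB, C->A

  step 1 ⇒ step 2: BBAC ⇒ BB·BB·C·A
    A ↦ C
    B ↦ BB
    C ↦ A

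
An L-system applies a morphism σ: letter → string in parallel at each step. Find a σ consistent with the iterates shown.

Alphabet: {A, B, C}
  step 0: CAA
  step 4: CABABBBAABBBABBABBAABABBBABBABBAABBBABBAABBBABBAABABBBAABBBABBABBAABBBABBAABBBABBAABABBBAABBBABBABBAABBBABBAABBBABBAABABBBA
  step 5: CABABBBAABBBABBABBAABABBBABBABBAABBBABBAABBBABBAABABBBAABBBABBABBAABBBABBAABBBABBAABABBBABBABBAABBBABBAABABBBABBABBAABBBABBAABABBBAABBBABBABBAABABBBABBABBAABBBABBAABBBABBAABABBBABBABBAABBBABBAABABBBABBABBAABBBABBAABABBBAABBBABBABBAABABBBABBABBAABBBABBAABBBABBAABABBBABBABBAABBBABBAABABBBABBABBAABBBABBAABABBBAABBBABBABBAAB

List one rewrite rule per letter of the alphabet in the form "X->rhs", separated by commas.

  step 4 ⇒ step 5: CABABBBAABBBABBABBAABABBBABBABBAABBBABBAABBBABBAABABBBAABBBABBABBAABBBABBAABBBABBAABABBBAABBBABBABBAABBBABBAABBBABBAABABBBA ⇒ CAB·AB·BBA·AB·BBA·BBA·BBA·AB·AB·BBA·BBA·BBA·AB·BBA·BBA·AB·BBA·BBA·AB·AB·BBA·AB·BBA·BBA·BBA·AB·BBA·BBA·AB·BBA·BBA·AB·AB·BBA·BBA·BBA·AB·BBA·BBA·AB·AB·BBA·BBA·BBA·AB·BBA·BBA·AB·AB·BBA·AB·BBA·BBA·BBA·AB·AB·BBA·BBA·BBA·AB·BBA·BBA·AB·BBA·BBA·AB·AB·BBA·BBA·BBA·AB·BBA·BBA·AB·AB·BBA·BBA·BBA·AB·BBA·BBA·AB·AB·BBA·AB·BBA·BBA·BBA·AB·AB·BBA·BBA·BBA·AB·BBA·BBA·AB·BBA·BBA·AB·AB·BBA·BBA·BBA·AB·BBA·BBA·AB·AB·BBA·BBA·BBA·AB·BBA·BBA·AB·AB·BBA·AB·BBA·BBA·BBA·AB
    A ↦ AB
    B ↦ BBA
    C ↦ CAB

A->AB, B->BBA, C->CAB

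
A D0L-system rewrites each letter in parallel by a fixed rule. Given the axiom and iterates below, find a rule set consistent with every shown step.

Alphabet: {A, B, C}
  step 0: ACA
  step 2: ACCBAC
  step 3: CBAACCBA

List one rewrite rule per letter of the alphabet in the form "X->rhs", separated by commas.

  step 2 ⇒ step 3: ACCBAC ⇒ CB·A·A·C·CB·A
    A ↦ CB
    B ↦ C
    C ↦ A

A->CB, B->C, C->A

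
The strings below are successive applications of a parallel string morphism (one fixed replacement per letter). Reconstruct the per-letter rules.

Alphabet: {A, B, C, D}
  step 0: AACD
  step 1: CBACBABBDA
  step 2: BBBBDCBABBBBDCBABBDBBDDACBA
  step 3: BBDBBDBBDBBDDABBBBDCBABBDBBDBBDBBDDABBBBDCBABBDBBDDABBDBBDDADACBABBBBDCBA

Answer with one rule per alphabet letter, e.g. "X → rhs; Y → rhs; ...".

A->CBA, B->BBD, C->BB, D->DA

  step 2 ⇒ step 3: BBBBDCBABBBBDCBABBDBBDDACBA ⇒ BBD·BBD·BBD·BBD·DA·BB·BBD·CBA·BBD·BBD·BBD·BBD·DA·BB·BBD·CBA·BBD·BBD·DA·BBD·BBD·DA·DA·CBA·BB·BBD·CBA
    A ↦ CBA
    B ↦ BBD
    C ↦ BB
    D ↦ DA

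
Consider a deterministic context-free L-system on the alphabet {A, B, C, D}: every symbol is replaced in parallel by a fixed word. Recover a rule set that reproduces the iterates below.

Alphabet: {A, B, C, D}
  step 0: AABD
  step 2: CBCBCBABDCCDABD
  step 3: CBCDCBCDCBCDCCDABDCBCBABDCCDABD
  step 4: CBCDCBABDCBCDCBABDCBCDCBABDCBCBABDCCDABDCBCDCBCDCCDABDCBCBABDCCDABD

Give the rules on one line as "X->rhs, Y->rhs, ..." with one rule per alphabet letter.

  step 3 ⇒ step 4: CBCDCBCDCBCDCCDABDCBCBABDCCDABD ⇒ CB·CD·CB·ABD·CB·CD·CB·ABD·CB·CD·CB·ABD·CB·CB·ABD·C·CD·ABD·CB·CD·CB·CD·C·CD·ABD·CB·CB·ABD·C·CD·ABD
    A ↦ C
    B ↦ CD
    C ↦ CB
    D ↦ ABD

A->C, B->CD, C->CB, D->ABD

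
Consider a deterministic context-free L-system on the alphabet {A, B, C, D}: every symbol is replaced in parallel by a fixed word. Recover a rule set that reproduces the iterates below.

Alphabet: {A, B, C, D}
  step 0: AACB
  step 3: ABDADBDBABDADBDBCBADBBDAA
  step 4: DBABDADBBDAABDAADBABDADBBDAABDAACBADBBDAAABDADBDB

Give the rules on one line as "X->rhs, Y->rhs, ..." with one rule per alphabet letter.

A->DB, B->A, C->CB, D->BDA

  step 3 ⇒ step 4: ABDADBDBABDADBDBCBADBBDAA ⇒ DB·A·BDA·DB·BDA·A·BDA·A·DB·A·BDA·DB·BDA·A·BDA·A·CB·A·DB·BDA·A·A·BDA·DB·DB
    A ↦ DB
    B ↦ A
    C ↦ CB
    D ↦ BDA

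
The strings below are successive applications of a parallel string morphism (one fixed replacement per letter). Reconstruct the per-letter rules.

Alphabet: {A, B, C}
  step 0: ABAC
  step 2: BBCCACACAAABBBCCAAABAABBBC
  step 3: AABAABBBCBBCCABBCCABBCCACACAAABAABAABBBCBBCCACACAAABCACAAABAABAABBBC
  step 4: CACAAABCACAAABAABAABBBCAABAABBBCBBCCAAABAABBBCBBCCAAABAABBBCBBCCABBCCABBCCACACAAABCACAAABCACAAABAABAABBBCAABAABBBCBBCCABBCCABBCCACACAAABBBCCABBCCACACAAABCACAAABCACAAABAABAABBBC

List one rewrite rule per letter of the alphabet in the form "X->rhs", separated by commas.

  step 3 ⇒ step 4: AABAABBBCBBCCABBCCABBCCACACAAABAABAABBBCBBCCACACAAABCACAAABAABAABBBC ⇒ CA·CA·AAB·CA·CA·AAB·AAB·AAB·BBC·AAB·AAB·BBC·BBC·CA·AAB·AAB·BBC·BBC·CA·AAB·AAB·BBC·BBC·CA·BBC·CA·BBC·CA·CA·CA·AAB·CA·CA·AAB·CA·CA·AAB·AAB·AAB·BBC·AAB·AAB·BBC·BBC·CA·BBC·CA·BBC·CA·CA·CA·AAB·BBC·CA·BBC·CA·CA·CA·AAB·CA·CA·AAB·CA·CA·AAB·AAB·AAB·BBC
    A ↦ CA
    B ↦ AAB
    C ↦ BBC

A->CA, B->AAB, C->BBC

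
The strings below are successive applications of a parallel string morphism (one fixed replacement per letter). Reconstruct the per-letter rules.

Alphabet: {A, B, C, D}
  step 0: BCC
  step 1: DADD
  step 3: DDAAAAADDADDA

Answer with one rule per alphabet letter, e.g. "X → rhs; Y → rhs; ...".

A->AA, B->DA, C->D, D->CB

  step 0 ⇒ step 1: BCC ⇒ DA·D·D
    B ↦ DA
    C ↦ D
    A ↦ AA  (constrained at step 1)
    D ↦ CB  (constrained at step 1)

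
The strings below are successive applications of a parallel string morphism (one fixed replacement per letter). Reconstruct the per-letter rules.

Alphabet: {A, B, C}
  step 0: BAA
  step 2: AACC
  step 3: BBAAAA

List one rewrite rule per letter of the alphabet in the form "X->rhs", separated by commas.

  step 2 ⇒ step 3: AACC ⇒ B·B·AA·AA
    A ↦ B
    C ↦ AA
    B ↦ C  (constrained at step 0)

A->B, B->C, C->AA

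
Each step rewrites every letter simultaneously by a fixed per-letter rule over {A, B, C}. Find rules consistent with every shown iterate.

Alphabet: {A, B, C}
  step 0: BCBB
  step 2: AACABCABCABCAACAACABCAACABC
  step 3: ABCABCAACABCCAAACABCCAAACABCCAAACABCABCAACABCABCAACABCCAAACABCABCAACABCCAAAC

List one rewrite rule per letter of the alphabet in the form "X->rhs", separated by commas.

  step 2 ⇒ step 3: AACABCABCABCAACAACABCAACABC ⇒ ABC·ABC·AAC·ABC·CA·AAC·ABC·CA·AAC·ABC·CA·AAC·ABC·ABC·AAC·ABC·ABC·AAC·ABC·CA·AAC·ABC·ABC·AAC·ABC·CA·AAC
    A ↦ ABC
    B ↦ CA
    C ↦ AAC

A->ABC, B->CA, C->AAC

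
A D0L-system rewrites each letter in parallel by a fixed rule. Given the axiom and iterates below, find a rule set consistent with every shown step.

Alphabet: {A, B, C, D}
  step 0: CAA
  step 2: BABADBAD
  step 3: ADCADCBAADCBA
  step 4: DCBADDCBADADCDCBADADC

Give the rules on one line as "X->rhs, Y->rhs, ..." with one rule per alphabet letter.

  step 3 ⇒ step 4: ADCADCBAADCBA ⇒ DC·BA·D·DC·BA·D·A·DC·DC·BA·D·A·DC
    A ↦ DC
    B ↦ A
    C ↦ D
    D ↦ BA

A->DC, B->A, C->D, D->BA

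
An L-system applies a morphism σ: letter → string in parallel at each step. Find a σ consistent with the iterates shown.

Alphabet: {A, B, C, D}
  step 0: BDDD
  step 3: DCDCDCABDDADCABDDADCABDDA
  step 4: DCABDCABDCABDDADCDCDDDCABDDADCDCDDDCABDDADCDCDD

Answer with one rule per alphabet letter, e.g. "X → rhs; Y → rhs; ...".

A->DD, B->A, C->AB, D->DC

  step 3 ⇒ step 4: DCDCDCABDDADCABDDADCABDDA ⇒ DC·AB·DC·AB·DC·AB·DD·A·DC·DC·DD·DC·AB·DD·A·DC·DC·DD·DC·AB·DD·A·DC·DC·DD
    A ↦ DD
    B ↦ A
    C ↦ AB
    D ↦ DC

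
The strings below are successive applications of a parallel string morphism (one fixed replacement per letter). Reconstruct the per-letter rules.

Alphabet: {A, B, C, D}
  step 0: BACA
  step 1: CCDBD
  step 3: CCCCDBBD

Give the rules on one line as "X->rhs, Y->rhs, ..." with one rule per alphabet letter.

A->D, B->CC, C->B, D->A

  step 0 ⇒ step 1: BACA ⇒ CC·D·B·D
    A ↦ D
    B ↦ CC
    C ↦ B
    D ↦ A  (constrained at step 1)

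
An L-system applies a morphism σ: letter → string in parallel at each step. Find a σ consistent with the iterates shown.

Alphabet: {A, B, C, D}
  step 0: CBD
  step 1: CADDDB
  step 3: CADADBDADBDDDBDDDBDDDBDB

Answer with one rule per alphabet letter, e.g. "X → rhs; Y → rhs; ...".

A->DA, B->DD, C->CA, D->DB

  step 0 ⇒ step 1: CBD ⇒ CA·DD·DB
    B ↦ DD
    C ↦ CA
    D ↦ DB
    A ↦ DA  (constrained at step 1)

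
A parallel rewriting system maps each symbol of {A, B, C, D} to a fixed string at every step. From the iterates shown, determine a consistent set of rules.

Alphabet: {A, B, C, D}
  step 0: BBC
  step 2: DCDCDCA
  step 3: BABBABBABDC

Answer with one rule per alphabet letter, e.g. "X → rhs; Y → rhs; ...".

  step 2 ⇒ step 3: DCDCDCA ⇒ B·AB·B·AB·B·AB·DC
    A ↦ DC
    C ↦ AB
    D ↦ B
    B ↦ A  (constrained at step 0)

A->DC, B->A, C->AB, D->B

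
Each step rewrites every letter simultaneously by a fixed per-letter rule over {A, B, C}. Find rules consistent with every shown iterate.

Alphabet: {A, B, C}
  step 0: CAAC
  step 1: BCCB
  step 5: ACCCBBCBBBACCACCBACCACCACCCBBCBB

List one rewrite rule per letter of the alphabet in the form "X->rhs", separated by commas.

  step 0 ⇒ step 1: CAAC ⇒ B·C·C·B
    A ↦ C
    C ↦ B
    B ↦ ACC  (constrained at step 1)

A->C, B->ACC, C->B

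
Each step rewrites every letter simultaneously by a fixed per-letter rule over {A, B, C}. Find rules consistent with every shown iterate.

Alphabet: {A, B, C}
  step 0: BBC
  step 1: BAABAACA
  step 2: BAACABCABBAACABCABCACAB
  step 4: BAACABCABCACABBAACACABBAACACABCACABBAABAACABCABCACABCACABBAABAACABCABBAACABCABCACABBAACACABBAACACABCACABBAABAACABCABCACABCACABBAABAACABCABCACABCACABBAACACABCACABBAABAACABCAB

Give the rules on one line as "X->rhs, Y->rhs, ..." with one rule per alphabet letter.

A->CAB, B->BAA, C->CA

  step 1 ⇒ step 2: BAABAACA ⇒ BAA·CAB·CAB·BAA·CAB·CAB·CA·CAB
    A ↦ CAB
    B ↦ BAA
    C ↦ CA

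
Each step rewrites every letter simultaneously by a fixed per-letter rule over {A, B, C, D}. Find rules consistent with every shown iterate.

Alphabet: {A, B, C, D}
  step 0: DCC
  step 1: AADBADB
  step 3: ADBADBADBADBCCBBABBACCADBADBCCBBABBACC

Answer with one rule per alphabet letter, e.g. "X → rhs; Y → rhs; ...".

A->CC, B->BBA, C->ADB, D->A

  step 0 ⇒ step 1: DCC ⇒ A·ADB·ADB
    C ↦ ADB
    D ↦ A
    A ↦ CC  (constrained at step 1)
    B ↦ BBA  (constrained at step 1)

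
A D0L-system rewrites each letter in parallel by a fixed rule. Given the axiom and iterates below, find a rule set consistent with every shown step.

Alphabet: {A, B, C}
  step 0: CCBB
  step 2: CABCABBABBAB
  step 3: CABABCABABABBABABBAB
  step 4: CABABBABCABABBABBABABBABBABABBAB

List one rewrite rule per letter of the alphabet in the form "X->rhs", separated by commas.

A->B, B->AB, C->CA

  step 3 ⇒ step 4: CABABCABABABBABABBAB ⇒ CA·B·AB·B·AB·CA·B·AB·B·AB·B·AB·AB·B·AB·B·AB·AB·B·AB
    A ↦ B
    B ↦ AB
    C ↦ CA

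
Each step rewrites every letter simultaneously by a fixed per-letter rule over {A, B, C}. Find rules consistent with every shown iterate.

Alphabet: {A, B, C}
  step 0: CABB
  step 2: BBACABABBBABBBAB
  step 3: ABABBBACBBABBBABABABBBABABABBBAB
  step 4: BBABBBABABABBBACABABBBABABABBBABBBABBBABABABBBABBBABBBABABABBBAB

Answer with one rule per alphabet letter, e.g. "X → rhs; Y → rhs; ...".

  step 3 ⇒ step 4: ABABBBACBBABBBABABABBBABABABBBAB ⇒ BB·AB·BB·AB·AB·AB·BB·AC·AB·AB·BB·AB·AB·AB·BB·AB·BB·AB·BB·AB·AB·AB·BB·AB·BB·AB·BB·AB·AB·AB·BB·AB
    A ↦ BB
    B ↦ AB
    C ↦ AC

A->BB, B->AB, C->AC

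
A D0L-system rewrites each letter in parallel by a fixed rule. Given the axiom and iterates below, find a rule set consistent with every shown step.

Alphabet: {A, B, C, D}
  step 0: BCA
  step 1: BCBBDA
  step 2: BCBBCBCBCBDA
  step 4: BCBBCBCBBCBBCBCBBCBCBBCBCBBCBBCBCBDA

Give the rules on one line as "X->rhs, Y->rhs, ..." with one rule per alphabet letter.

  step 1 ⇒ step 2: BCBBDA ⇒ BC·B·BC·BC·BC·BDA
    A ↦ BDA
    B ↦ BC
    C ↦ B
    D ↦ BC

A->BDA, B->BC, C->B, D->BC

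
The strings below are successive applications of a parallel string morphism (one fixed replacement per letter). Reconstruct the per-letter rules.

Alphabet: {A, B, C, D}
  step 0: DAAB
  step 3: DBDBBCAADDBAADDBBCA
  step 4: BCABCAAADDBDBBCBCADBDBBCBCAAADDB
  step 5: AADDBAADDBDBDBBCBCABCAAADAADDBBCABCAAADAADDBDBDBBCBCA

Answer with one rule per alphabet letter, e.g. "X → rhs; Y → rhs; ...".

A->DB, B->A, C->AD, D->BC

  step 4 ⇒ step 5: BCABCAAADDBDBBCBCADBDBBCBCAAADDB ⇒ A·AD·DB·A·AD·DB·DB·DB·BC·BC·A·BC·A·A·AD·A·AD·DB·BC·A·BC·A·A·AD·A·AD·DB·DB·DB·BC·BC·A
    A ↦ DB
    B ↦ A
    C ↦ AD
    D ↦ BC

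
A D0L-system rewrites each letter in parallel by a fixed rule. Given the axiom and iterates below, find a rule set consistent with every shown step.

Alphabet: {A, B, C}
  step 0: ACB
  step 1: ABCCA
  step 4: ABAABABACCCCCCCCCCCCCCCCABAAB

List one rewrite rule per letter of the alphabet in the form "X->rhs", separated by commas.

A->AB, B->A, C->CC

  step 0 ⇒ step 1: ACB ⇒ AB·CC·A
    A ↦ AB
    B ↦ A
    C ↦ CC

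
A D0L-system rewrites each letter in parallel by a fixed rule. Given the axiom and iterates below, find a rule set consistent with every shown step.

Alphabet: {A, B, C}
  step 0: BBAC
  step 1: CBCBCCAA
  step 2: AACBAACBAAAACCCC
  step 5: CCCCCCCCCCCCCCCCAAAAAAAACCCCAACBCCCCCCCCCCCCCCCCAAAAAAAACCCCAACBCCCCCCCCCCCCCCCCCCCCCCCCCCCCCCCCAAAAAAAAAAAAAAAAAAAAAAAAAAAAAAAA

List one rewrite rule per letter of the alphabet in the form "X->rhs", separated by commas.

A->CC, B->CB, C->AA

  step 1 ⇒ step 2: CBCBCCAA ⇒ AA·CB·AA·CB·AA·AA·CC·CC
    A ↦ CC
    B ↦ CB
    C ↦ AA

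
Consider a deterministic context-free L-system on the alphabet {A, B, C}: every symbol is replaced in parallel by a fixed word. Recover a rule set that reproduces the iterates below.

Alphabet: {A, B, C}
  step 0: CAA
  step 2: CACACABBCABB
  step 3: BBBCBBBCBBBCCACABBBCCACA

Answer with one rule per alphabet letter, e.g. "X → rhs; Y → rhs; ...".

  step 2 ⇒ step 3: CACACABBCABB ⇒ BB·BC·BB·BC·BB·BC·CA·CA·BB·BC·CA·CA
    A ↦ BC
    B ↦ CA
    C ↦ BB

A->BC, B->CA, C->BB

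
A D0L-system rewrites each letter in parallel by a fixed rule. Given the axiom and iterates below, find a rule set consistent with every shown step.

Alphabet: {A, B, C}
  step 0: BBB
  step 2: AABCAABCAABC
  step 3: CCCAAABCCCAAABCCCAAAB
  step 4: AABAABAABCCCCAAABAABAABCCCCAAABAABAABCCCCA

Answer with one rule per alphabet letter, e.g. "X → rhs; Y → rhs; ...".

A->C, B->CA, C->AAB

  step 3 ⇒ step 4: CCCAAABCCCAAABCCCAAAB ⇒ AAB·AAB·AAB·C·C·C·CA·AAB·AAB·AAB·C·C·C·CA·AAB·AAB·AAB·C·C·C·CA
    A ↦ C
    B ↦ CA
    C ↦ AAB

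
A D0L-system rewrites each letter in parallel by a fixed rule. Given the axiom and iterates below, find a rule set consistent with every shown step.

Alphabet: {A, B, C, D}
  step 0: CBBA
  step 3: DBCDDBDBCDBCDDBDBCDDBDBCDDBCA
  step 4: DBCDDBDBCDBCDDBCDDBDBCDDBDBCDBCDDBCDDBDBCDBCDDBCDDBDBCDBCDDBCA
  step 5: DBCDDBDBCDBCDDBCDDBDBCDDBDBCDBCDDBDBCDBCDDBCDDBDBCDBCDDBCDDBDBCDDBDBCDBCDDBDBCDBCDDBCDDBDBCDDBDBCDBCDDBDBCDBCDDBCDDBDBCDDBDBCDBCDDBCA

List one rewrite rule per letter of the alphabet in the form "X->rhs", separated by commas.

A->CA, B->D, C->DB, D->DBC

  step 4 ⇒ step 5: DBCDDBDBCDBCDDBCDDBDBCDDBDBCDBCDDBCDDBDBCDBCDDBCDDBDBCDBCDDBCA ⇒ DBC·D·DB·DBC·DBC·D·DBC·D·DB·DBC·D·DB·DBC·DBC·D·DB·DBC·DBC·D·DBC·D·DB·DBC·DBC·D·DBC·D·DB·DBC·D·DB·DBC·DBC·D·DB·DBC·DBC·D·DBC·D·DB·DBC·D·DB·DBC·DBC·D·DB·DBC·DBC·D·DBC·D·DB·DBC·D·DB·DBC·DBC·D·DB·CA
    A ↦ CA
    B ↦ D
    C ↦ DB
    D ↦ DBC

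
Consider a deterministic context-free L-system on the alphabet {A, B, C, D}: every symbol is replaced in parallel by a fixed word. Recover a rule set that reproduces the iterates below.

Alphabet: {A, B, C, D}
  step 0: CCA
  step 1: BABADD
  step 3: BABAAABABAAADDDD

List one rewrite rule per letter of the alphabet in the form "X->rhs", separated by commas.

A->DD, B->CC, C->BA, D->A

  step 0 ⇒ step 1: CCA ⇒ BA·BA·DD
    A ↦ DD
    C ↦ BA
    B ↦ CC  (constrained at step 1)
    D ↦ A  (constrained at step 1)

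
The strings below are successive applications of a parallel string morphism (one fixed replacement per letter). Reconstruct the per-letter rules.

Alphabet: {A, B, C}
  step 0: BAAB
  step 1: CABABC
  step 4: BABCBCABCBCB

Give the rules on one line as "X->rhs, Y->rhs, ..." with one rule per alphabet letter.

  step 0 ⇒ step 1: BAAB ⇒ C·AB·AB·C
    A ↦ AB
    B ↦ C
    C ↦ B  (constrained at step 1)

A->AB, B->C, C->B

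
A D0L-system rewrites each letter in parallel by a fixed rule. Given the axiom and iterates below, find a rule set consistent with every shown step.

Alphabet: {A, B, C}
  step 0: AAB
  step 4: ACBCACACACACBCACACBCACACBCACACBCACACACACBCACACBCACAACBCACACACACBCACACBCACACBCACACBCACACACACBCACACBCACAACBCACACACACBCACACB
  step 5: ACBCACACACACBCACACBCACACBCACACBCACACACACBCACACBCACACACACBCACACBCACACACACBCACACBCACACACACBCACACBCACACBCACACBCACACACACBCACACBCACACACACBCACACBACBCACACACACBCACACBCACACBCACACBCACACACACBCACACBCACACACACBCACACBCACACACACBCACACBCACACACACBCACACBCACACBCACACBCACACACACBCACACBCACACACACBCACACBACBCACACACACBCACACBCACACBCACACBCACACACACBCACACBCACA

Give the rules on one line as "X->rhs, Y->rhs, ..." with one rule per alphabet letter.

A->ACB, B->A, C->CAC

  step 4 ⇒ step 5: ACBCACACACACBCACACBCACACBCACACBCACACACACBCACACBCACAACBCACACACACBCACACBCACACBCACACBCACACACACBCACACBCACAACBCACACACACBCACACB ⇒ ACB·CAC·A·CAC·ACB·CAC·ACB·CAC·ACB·CAC·ACB·CAC·A·CAC·ACB·CAC·ACB·CAC·A·CAC·ACB·CAC·ACB·CAC·A·CAC·ACB·CAC·ACB·CAC·A·CAC·ACB·CAC·ACB·CAC·ACB·CAC·ACB·CAC·A·CAC·ACB·CAC·ACB·CAC·A·CAC·ACB·CAC·ACB·ACB·CAC·A·CAC·ACB·CAC·ACB·CAC·ACB·CAC·ACB·CAC·A·CAC·ACB·CAC·ACB·CAC·A·CAC·ACB·CAC·ACB·CAC·A·CAC·ACB·CAC·ACB·CAC·A·CAC·ACB·CAC·ACB·CAC·ACB·CAC·ACB·CAC·A·CAC·ACB·CAC·ACB·CAC·A·CAC·ACB·CAC·ACB·ACB·CAC·A·CAC·ACB·CAC·ACB·CAC·ACB·CAC·ACB·CAC·A·CAC·ACB·CAC·ACB·CAC·A
    A ↦ ACB
    B ↦ A
    C ↦ CAC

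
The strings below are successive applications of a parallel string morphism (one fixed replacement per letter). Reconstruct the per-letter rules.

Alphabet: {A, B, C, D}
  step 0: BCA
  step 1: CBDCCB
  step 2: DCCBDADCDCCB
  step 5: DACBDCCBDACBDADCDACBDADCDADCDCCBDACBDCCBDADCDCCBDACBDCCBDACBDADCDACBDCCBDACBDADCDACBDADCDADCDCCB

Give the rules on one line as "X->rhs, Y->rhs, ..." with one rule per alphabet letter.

  step 1 ⇒ step 2: CBDCCB ⇒ DC·CB·DA·DC·DC·CB
    B ↦ CB
    C ↦ DC
    D ↦ DA
  step 0 ⇒ step 1: BCA ⇒ CB·DC·CB
    A ↦ CB

A->CB, B->CB, C->DC, D->DA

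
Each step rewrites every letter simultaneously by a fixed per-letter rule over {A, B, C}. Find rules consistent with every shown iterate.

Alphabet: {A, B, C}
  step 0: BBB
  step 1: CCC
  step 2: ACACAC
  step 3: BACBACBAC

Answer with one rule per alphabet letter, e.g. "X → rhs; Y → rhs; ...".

A->B, B->C, C->AC

  step 2 ⇒ step 3: ACACAC ⇒ B·AC·B·AC·B·AC
    A ↦ B
    C ↦ AC
  step 0 ⇒ step 1: BBB ⇒ C·C·C
    B ↦ C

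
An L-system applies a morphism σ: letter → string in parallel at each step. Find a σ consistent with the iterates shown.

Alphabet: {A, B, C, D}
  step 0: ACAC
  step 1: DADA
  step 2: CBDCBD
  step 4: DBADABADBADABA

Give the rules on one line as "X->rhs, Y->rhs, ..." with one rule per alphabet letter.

A->D, B->BA, C->A, D->CB

  step 1 ⇒ step 2: DADA ⇒ CB·D·CB·D
    A ↦ D
    D ↦ CB
    B ↦ BA  (constrained at step 2)
  step 0 ⇒ step 1: ACAC ⇒ D·A·D·A
    C ↦ A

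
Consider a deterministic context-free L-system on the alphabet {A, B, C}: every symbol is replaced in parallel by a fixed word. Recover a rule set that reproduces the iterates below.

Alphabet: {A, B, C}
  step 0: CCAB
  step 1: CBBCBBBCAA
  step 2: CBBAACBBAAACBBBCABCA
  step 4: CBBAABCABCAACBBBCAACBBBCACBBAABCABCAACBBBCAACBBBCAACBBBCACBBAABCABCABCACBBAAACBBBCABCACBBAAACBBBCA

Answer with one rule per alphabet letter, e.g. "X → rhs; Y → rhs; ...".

A->BCA, B->A, C->CBB

  step 1 ⇒ step 2: CBBCBBBCAA ⇒ CBB·A·A·CBB·A·A·A·CBB·BCA·BCA
    A ↦ BCA
    B ↦ A
    C ↦ CBB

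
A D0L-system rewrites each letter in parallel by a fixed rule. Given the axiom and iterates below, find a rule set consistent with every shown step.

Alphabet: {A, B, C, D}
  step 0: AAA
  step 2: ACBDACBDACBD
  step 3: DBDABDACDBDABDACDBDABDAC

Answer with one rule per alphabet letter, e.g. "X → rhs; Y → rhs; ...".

  step 2 ⇒ step 3: ACBDACBDACBD ⇒ DB·DA·BD·AC·DB·DA·BD·AC·DB·DA·BD·AC
    A ↦ DB
    B ↦ BD
    C ↦ DA
    D ↦ AC

A->DB, B->BD, C->DA, D->AC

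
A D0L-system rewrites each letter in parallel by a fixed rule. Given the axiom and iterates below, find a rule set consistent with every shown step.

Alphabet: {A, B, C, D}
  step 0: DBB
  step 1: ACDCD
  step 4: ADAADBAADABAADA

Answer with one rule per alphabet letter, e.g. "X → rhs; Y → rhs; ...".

  step 0 ⇒ step 1: DBB ⇒ A·CD·CD
    B ↦ CD
    D ↦ A
    A ↦ AD  (constrained at step 1)
    C ↦ B  (constrained at step 1)

A->AD, B->CD, C->B, D->A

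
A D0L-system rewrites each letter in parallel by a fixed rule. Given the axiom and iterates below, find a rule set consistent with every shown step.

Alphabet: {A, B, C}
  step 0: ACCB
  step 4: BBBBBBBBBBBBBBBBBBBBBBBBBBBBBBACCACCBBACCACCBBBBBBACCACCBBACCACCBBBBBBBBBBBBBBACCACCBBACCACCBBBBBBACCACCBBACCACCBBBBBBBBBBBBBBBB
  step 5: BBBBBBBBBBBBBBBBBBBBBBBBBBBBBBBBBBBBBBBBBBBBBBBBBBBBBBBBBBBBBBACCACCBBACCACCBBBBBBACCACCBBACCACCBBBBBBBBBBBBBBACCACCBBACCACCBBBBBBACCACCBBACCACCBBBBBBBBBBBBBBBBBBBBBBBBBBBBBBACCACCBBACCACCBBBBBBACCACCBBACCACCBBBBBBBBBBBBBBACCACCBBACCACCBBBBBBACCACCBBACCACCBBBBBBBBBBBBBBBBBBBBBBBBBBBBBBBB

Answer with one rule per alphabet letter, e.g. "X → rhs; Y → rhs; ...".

  step 4 ⇒ step 5: BBBBBBBBBBBBBBBBBBBBBBBBBBBBBBACCACCBBACCACCBBBBBBACCACCBBACCACCBBBBBBBBBBBBBBACCACCBBACCACCBBBBBBACCACCBBACCACCBBBBBBBBBBBBBBBB ⇒ BB·BB·BB·BB·BB·BB·BB·BB·BB·BB·BB·BB·BB·BB·BB·BB·BB·BB·BB·BB·BB·BB·BB·BB·BB·BB·BB·BB·BB·BB·BB·ACC·ACC·BB·ACC·ACC·BB·BB·BB·ACC·ACC·BB·ACC·ACC·BB·BB·BB·BB·BB·BB·BB·ACC·ACC·BB·ACC·ACC·BB·BB·BB·ACC·ACC·BB·ACC·ACC·BB·BB·BB·BB·BB·BB·BB·BB·BB·BB·BB·BB·BB·BB·BB·ACC·ACC·BB·ACC·ACC·BB·BB·BB·ACC·ACC·BB·ACC·ACC·BB·BB·BB·BB·BB·BB·BB·ACC·ACC·BB·ACC·ACC·BB·BB·BB·ACC·ACC·BB·ACC·ACC·BB·BB·BB·BB·BB·BB·BB·BB·BB·BB·BB·BB·BB·BB·BB·BB
    A ↦ BB
    B ↦ BB
    C ↦ ACC

A->BB, B->BB, C->ACC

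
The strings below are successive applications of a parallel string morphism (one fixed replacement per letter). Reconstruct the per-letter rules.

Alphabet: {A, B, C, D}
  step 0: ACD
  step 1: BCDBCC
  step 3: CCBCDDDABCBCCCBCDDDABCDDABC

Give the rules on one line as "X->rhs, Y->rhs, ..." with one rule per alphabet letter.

  step 0 ⇒ step 1: ACD ⇒ BCD·BC·C
    A ↦ BCD
    C ↦ BC
    D ↦ C
    B ↦ DDA  (constrained at step 1)

A->BCD, B->DDA, C->BC, D->C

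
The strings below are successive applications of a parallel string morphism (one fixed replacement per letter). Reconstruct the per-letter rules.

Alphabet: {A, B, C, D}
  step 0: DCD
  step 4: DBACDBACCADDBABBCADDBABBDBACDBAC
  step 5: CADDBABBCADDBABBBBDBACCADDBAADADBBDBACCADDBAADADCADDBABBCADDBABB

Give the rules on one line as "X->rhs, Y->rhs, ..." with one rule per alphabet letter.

  step 4 ⇒ step 5: DBACDBACCADDBABBCADDBABBDBACDBAC ⇒ C·AD·DBA·BB·C·AD·DBA·BB·BB·DBA·C·C·AD·DBA·AD·AD·BB·DBA·C·C·AD·DBA·AD·AD·C·AD·DBA·BB·C·AD·DBA·BB
    A ↦ DBA
    B ↦ AD
    C ↦ BB
    D ↦ C

A->DBA, B->AD, C->BB, D->C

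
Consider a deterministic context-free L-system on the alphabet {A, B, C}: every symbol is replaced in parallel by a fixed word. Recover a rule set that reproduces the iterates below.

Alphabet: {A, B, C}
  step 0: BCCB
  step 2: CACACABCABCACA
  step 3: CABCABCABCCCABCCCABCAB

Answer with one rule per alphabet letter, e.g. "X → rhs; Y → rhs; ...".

  step 2 ⇒ step 3: CACACABCABCACA ⇒ CA·B·CA·B·CA·B·CC·CA·B·CC·CA·B·CA·B
    A ↦ B
    B ↦ CC
    C ↦ CA

A->B, B->CC, C->CA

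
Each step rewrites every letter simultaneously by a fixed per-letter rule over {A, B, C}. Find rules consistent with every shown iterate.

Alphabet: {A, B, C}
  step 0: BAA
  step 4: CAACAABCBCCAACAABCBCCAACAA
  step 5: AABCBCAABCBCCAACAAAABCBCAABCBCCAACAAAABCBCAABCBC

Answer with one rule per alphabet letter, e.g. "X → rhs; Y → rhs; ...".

  step 4 ⇒ step 5: CAACAABCBCCAACAABCBCCAACAA ⇒ AA·BC·BC·AA·BC·BC·C·AA·C·AA·AA·BC·BC·AA·BC·BC·C·AA·C·AA·AA·BC·BC·AA·BC·BC
    A ↦ BC
    B ↦ C
    C ↦ AA

A->BC, B->C, C->AA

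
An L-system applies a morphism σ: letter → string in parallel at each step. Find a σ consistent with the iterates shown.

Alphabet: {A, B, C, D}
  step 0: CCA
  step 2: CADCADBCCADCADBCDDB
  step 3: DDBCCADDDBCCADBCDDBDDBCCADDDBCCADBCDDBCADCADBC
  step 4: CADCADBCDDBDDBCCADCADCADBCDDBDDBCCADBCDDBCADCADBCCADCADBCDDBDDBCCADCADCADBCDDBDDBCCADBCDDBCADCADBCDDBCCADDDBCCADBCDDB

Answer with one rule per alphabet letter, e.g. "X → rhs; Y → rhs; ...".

  step 3 ⇒ step 4: DDBCCADDDBCCADBCDDBDDBCCADDDBCCADBCDDBCADCADBC ⇒ CAD·CAD·BC·DDB·DDB·C·CAD·CAD·CAD·BC·DDB·DDB·C·CAD·BC·DDB·CAD·CAD·BC·CAD·CAD·BC·DDB·DDB·C·CAD·CAD·CAD·BC·DDB·DDB·C·CAD·BC·DDB·CAD·CAD·BC·DDB·C·CAD·DDB·C·CAD·BC·DDB
    A ↦ C
    B ↦ BC
    C ↦ DDB
    D ↦ CAD

A->C, B->BC, C->DDB, D->CAD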